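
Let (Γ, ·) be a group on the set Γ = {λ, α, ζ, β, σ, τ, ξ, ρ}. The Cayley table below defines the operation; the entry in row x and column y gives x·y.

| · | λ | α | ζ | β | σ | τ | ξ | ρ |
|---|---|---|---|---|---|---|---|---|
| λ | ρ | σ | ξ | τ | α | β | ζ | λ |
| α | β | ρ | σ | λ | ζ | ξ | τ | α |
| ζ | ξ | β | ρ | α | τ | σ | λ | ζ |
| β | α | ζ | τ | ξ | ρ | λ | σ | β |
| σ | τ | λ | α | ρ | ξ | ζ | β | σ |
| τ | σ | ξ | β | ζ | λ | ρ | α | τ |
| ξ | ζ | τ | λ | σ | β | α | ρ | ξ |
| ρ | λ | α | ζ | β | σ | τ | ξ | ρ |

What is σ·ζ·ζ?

σ·ζ = α
α·ζ = σ

σ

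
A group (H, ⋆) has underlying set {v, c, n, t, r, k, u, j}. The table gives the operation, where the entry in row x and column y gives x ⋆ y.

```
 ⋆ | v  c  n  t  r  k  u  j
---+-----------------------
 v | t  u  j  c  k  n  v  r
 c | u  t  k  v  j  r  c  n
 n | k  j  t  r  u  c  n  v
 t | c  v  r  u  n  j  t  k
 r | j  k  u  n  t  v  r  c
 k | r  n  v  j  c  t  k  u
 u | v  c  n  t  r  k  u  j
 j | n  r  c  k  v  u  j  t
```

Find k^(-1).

j

First locate the identity: row u matches the header, so u is the identity.
Scan row k for u: k ⋆ j = u. Hence k^(-1) = j.
(Structurally, H here is isomorphic to the quaternion group Q_8.)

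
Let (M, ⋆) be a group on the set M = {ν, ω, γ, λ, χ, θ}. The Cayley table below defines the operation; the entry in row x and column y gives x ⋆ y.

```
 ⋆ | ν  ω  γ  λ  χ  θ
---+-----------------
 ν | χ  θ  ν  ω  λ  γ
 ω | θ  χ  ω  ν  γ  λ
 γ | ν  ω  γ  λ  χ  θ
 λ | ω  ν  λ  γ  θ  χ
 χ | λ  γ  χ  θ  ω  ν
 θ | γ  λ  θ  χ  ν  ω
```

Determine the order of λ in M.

The identity element is γ (its row matches the header).
λ^1 = λ
λ^2 = λ ⋆ λ = γ
The first power of λ equal to the identity is λ^2, so ord(λ) = 2.

2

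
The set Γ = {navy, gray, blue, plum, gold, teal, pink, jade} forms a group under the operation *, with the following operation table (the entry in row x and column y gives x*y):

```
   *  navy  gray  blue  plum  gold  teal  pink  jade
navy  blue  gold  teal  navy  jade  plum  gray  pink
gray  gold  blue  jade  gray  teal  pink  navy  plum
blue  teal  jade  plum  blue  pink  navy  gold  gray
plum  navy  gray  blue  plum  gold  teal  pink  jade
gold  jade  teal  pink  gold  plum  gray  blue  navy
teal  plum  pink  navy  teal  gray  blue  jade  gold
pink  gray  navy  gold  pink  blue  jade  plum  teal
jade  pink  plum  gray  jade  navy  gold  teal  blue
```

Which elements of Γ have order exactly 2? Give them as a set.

{blue, gold, pink}

Identity is plum. Compute the order of each non-identity element by repeated multiplication:
  navy: navy → blue → teal → plum  (order 4)
  gray: gray → blue → jade → plum  (order 4)
  blue: blue → plum  (order 2)
  gold: gold → plum  (order 2)
  teal: teal → blue → navy → plum  (order 4)
  pink: pink → plum  (order 2)
  jade: jade → blue → gray → plum  (order 4)
Elements of order 2: {blue, gold, pink}.
(Structurally, Γ here is isomorphic to Z_2 x Z_4.)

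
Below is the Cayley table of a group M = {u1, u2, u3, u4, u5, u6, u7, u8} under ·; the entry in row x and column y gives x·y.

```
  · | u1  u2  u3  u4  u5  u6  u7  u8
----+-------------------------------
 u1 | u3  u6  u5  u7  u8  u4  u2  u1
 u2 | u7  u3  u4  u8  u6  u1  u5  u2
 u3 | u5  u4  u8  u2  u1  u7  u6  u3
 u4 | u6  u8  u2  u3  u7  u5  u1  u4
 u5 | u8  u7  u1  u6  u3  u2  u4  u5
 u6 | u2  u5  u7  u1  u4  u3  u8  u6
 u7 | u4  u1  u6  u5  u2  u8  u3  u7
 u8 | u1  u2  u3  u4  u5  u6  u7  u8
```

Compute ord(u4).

The identity element is u8 (its row matches the header).
u4^1 = u4
u4^2 = u4·u4 = u3
u4^3 = u3·u4 = u2
u4^4 = u2·u4 = u8
The first power of u4 equal to the identity is u4^4, so ord(u4) = 4.

4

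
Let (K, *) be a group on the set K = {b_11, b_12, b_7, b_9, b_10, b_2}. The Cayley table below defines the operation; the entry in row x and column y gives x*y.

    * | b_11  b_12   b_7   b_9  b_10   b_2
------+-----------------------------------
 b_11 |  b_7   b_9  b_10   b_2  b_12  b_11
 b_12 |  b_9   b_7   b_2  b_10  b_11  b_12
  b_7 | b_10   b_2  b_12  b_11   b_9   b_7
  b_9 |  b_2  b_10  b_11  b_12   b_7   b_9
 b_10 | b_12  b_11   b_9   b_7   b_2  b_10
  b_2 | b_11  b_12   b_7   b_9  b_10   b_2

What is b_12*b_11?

b_9

Read row b_12, column b_11: b_12*b_11 = b_9.
(Structurally, K here is isomorphic to the cyclic group Z_6.)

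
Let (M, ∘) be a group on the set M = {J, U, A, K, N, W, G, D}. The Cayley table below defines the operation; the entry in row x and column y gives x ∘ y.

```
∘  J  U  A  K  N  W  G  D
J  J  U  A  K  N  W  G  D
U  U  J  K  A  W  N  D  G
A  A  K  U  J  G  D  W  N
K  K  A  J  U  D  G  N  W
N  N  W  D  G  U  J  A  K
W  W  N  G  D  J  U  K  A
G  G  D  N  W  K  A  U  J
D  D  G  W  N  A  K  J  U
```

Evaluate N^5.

N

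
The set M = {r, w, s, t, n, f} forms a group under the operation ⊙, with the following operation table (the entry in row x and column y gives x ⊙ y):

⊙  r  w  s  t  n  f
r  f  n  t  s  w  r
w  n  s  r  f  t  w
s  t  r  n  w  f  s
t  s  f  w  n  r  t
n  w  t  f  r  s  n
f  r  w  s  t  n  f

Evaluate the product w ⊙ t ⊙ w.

w

w ⊙ t = f
f ⊙ w = w
(Structurally, M here is isomorphic to the cyclic group Z_6.)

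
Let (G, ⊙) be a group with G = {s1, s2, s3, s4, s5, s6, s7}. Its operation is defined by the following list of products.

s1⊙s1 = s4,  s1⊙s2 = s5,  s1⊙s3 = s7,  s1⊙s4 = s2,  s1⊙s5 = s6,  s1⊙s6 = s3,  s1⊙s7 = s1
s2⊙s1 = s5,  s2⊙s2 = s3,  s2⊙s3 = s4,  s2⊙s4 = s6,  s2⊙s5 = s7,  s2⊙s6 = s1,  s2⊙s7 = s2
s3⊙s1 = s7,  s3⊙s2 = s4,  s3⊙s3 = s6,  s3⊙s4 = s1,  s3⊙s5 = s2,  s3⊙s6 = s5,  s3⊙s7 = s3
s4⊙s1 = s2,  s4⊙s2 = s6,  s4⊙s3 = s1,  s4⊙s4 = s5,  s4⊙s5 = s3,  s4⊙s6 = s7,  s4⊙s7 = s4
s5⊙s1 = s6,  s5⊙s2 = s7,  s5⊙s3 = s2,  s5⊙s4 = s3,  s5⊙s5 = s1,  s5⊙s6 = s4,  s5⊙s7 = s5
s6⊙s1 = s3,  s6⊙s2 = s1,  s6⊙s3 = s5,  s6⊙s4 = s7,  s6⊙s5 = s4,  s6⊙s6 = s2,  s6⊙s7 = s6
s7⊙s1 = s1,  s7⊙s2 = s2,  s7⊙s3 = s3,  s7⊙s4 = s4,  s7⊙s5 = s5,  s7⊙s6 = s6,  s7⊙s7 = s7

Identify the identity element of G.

s7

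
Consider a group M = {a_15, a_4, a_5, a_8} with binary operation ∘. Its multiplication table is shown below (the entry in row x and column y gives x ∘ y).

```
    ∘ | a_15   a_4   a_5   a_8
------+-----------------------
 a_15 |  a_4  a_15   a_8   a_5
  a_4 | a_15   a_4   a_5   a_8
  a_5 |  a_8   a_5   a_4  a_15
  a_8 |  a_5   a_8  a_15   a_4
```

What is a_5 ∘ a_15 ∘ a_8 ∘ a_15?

a_5 ∘ a_15 = a_8
a_8 ∘ a_8 = a_4
a_4 ∘ a_15 = a_15

a_15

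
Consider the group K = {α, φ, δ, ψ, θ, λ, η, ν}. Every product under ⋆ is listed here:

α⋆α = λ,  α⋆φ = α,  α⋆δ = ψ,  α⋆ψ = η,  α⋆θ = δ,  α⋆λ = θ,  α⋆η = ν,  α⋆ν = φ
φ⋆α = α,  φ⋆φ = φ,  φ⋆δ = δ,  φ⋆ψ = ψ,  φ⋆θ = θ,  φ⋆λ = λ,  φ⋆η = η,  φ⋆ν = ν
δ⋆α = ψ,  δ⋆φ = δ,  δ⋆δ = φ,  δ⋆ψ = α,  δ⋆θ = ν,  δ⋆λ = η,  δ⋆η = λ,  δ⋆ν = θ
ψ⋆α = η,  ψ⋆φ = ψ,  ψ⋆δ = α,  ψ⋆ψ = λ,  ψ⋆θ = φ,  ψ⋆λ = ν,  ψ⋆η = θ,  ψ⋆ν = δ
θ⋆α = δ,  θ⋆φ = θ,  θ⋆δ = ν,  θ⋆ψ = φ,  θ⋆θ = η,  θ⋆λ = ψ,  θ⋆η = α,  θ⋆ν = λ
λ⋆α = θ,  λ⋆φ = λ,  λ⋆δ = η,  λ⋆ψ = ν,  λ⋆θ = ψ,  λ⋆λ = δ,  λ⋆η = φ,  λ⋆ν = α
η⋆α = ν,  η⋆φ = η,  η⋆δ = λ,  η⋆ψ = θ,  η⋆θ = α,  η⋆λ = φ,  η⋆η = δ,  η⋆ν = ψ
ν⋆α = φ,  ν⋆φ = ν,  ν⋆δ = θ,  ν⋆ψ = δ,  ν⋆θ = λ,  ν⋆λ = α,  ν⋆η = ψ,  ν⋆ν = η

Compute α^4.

δ

α^1 = α
α^2 = α ⋆ α = λ
α^3 = λ ⋆ α = θ
α^4 = θ ⋆ α = δ
(Structurally, K here is isomorphic to the cyclic group Z_8.)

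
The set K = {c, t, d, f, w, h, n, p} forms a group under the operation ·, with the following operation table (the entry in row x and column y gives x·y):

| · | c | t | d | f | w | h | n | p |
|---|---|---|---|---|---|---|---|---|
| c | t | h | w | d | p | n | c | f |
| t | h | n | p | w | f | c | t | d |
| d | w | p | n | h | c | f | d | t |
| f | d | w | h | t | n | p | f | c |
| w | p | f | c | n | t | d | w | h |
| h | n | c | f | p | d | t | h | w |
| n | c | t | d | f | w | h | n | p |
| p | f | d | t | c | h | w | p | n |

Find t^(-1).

First locate the identity: row n matches the header, so n is the identity.
Scan row t for n: t·t = n. Hence t^(-1) = t.

t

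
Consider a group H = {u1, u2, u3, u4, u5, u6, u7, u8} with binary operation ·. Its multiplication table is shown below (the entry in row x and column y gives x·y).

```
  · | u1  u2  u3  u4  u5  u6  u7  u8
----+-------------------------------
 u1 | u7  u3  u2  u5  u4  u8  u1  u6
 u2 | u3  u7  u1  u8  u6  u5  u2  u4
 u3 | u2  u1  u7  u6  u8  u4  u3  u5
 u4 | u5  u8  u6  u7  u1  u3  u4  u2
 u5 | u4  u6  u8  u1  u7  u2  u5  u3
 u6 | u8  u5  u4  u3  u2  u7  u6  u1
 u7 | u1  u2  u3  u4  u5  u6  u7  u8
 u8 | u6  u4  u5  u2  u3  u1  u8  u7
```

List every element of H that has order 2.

{u1, u2, u3, u4, u5, u6, u8}

Identity is u7. Compute the order of each non-identity element by repeated multiplication:
  u1: u1 → u7  (order 2)
  u2: u2 → u7  (order 2)
  u3: u3 → u7  (order 2)
  u4: u4 → u7  (order 2)
  u5: u5 → u7  (order 2)
  u6: u6 → u7  (order 2)
  u8: u8 → u7  (order 2)
Elements of order 2: {u1, u2, u3, u4, u5, u6, u8}.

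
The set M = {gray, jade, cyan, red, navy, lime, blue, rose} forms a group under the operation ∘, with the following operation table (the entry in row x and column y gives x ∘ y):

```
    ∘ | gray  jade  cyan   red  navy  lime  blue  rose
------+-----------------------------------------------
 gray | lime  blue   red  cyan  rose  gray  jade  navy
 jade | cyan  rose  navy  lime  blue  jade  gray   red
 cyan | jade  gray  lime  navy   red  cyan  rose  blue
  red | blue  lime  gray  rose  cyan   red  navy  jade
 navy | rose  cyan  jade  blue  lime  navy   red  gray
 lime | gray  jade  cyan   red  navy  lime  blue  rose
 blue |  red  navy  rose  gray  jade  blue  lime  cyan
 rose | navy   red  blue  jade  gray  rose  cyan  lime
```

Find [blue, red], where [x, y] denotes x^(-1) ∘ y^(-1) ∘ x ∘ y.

Identity is lime; from the table blue^(-1) = blue and red^(-1) = jade.
blue ∘ jade = navy
navy ∘ blue = red
red ∘ red = rose

rose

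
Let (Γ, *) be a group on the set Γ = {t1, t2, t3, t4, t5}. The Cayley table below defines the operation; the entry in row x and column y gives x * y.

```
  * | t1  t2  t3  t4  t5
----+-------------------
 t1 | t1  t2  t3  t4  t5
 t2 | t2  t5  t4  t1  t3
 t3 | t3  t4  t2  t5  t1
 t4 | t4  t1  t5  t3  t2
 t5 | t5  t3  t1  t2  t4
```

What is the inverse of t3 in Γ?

First locate the identity: row t1 matches the header, so t1 is the identity.
Scan row t3 for t1: t3 * t5 = t1. Hence t3^(-1) = t5.
(Structurally, Γ here is isomorphic to the cyclic group Z_5.)

t5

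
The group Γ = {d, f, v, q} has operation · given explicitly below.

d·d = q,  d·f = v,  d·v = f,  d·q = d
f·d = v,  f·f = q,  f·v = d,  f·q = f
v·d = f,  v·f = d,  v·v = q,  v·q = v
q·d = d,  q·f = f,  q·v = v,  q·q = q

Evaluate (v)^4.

q

v^1 = v
v^2 = v·v = q
v^3 = q·v = v
v^4 = v·v = q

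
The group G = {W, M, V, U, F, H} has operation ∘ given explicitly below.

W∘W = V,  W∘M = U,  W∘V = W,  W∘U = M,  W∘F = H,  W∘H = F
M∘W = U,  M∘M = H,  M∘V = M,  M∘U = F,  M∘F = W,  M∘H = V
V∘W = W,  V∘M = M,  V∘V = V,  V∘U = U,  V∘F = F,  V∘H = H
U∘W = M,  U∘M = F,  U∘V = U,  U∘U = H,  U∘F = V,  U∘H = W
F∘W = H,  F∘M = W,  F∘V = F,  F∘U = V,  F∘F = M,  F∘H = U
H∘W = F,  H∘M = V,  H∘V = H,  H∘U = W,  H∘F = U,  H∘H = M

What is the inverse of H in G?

First locate the identity: row V matches the header, so V is the identity.
Scan row H for V: H ∘ M = V. Hence H^(-1) = M.

M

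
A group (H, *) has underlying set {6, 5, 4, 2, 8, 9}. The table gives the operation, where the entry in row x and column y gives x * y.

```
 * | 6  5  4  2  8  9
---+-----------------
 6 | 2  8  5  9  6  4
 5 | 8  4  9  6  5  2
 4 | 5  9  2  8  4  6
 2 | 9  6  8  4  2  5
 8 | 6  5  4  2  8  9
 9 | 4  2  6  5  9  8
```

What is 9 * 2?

5

Read row 9, column 2: 9 * 2 = 5.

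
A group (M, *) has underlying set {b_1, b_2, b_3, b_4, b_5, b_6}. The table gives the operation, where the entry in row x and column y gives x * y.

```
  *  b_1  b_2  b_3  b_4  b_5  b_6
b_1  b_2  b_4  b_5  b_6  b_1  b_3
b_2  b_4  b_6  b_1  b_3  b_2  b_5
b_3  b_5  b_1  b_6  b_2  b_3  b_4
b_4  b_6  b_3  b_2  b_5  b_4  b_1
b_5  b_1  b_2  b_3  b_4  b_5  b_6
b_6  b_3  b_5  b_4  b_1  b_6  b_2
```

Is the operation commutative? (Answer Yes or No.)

Yes

Check whether the table is symmetric across its main diagonal.
Every entry (row x, col y) equals the entry (row y, col x), so M is abelian.
(In fact M ≅ the cyclic group Z_6.)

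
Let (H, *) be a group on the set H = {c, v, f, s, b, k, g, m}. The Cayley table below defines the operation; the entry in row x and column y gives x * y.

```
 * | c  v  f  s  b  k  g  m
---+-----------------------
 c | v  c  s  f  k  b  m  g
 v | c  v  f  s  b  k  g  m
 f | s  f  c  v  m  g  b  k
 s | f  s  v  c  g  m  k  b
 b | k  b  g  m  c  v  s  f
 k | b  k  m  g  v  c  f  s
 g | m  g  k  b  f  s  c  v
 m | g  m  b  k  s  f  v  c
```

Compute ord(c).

The identity element is v (its row matches the header).
c^1 = c
c^2 = c * c = v
The first power of c equal to the identity is c^2, so ord(c) = 2.
(Structurally, H here is isomorphic to the quaternion group Q_8.)

2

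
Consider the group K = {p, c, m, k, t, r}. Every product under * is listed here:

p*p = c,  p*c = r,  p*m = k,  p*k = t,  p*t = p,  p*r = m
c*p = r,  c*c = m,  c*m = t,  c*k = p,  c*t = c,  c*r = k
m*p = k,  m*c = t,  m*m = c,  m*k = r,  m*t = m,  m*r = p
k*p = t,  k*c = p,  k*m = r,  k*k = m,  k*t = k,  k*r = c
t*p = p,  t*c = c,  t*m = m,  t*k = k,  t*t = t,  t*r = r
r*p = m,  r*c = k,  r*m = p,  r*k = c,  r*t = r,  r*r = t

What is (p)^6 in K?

t

p^1 = p
p^2 = p * p = c
p^3 = c * p = r
p^4 = r * p = m
p^5 = m * p = k
p^6 = k * p = t
(Structurally, K here is isomorphic to the cyclic group Z_6.)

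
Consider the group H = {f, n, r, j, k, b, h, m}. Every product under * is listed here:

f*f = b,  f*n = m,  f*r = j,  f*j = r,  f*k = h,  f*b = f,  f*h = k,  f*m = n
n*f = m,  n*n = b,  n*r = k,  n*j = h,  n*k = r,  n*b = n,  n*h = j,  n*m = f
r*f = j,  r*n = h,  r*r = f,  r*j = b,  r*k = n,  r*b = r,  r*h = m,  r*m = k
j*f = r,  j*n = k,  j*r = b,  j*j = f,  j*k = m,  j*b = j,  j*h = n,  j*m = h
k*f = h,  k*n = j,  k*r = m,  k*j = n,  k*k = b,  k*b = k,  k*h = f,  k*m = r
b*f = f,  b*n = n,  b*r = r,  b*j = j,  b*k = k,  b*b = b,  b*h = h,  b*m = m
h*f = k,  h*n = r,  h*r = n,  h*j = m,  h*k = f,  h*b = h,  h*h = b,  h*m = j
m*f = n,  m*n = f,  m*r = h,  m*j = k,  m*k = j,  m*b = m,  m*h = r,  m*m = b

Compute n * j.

Read row n, column j: n * j = h.

h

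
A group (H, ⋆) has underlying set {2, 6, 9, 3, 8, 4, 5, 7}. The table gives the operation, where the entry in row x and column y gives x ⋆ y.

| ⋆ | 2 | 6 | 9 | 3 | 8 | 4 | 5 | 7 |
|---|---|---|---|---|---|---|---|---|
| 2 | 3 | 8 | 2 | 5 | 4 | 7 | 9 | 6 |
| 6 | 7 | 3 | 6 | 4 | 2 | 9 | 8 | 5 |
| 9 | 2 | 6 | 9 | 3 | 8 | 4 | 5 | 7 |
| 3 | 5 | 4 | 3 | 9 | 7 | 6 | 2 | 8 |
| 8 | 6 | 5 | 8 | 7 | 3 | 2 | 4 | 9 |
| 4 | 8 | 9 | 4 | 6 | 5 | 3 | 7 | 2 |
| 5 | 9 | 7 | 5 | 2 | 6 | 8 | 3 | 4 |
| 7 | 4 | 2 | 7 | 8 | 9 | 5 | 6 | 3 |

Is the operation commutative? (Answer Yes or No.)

5 ⋆ 7 = 4 but 7 ⋆ 5 = 6.
Since 5 and 7 do not commute, H is not abelian.

No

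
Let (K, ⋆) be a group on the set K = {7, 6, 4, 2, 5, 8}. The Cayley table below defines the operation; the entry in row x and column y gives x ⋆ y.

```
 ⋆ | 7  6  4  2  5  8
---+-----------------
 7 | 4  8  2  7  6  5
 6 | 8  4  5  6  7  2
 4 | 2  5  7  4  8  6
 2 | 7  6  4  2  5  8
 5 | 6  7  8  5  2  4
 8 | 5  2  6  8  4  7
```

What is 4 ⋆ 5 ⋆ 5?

4

4 ⋆ 5 = 8
8 ⋆ 5 = 4
(Structurally, K here is isomorphic to the cyclic group Z_6.)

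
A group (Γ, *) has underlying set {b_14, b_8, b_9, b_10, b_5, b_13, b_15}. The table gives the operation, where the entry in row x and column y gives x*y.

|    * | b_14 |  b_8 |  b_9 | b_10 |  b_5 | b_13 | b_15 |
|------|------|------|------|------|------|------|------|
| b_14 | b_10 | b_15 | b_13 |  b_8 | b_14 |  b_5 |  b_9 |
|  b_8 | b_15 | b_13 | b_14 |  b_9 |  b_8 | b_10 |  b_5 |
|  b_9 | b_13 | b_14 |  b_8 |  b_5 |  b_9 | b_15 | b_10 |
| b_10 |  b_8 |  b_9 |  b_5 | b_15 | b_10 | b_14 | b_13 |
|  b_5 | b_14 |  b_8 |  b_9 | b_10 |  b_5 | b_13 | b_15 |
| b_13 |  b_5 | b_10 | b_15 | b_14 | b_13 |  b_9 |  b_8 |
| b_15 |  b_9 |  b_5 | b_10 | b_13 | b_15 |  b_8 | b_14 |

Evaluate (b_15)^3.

b_9

b_15^1 = b_15
b_15^2 = b_15*b_15 = b_14
b_15^3 = b_14*b_15 = b_9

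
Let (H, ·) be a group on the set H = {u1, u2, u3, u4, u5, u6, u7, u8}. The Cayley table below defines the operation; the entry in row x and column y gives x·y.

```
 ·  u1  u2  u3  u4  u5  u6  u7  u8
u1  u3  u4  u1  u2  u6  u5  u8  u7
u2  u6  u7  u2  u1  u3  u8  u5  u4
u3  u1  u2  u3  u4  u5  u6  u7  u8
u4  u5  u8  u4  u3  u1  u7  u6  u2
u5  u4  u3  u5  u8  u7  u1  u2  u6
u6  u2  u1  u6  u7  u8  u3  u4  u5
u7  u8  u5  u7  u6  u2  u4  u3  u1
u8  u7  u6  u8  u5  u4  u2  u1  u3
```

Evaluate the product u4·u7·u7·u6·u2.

u5

u4·u7 = u6
u6·u7 = u4
u4·u6 = u7
u7·u2 = u5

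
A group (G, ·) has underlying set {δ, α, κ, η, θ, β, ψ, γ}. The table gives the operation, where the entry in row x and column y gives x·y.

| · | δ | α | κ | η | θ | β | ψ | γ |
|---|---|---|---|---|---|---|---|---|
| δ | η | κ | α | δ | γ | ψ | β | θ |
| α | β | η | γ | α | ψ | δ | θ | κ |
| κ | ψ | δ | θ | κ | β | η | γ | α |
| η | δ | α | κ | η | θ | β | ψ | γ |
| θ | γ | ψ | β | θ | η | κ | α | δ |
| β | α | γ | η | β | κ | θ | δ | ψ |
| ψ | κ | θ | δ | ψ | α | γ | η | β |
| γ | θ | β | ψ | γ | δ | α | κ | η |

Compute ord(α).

The identity element is η (its row matches the header).
α^1 = α
α^2 = α·α = η
The first power of α equal to the identity is α^2, so ord(α) = 2.

2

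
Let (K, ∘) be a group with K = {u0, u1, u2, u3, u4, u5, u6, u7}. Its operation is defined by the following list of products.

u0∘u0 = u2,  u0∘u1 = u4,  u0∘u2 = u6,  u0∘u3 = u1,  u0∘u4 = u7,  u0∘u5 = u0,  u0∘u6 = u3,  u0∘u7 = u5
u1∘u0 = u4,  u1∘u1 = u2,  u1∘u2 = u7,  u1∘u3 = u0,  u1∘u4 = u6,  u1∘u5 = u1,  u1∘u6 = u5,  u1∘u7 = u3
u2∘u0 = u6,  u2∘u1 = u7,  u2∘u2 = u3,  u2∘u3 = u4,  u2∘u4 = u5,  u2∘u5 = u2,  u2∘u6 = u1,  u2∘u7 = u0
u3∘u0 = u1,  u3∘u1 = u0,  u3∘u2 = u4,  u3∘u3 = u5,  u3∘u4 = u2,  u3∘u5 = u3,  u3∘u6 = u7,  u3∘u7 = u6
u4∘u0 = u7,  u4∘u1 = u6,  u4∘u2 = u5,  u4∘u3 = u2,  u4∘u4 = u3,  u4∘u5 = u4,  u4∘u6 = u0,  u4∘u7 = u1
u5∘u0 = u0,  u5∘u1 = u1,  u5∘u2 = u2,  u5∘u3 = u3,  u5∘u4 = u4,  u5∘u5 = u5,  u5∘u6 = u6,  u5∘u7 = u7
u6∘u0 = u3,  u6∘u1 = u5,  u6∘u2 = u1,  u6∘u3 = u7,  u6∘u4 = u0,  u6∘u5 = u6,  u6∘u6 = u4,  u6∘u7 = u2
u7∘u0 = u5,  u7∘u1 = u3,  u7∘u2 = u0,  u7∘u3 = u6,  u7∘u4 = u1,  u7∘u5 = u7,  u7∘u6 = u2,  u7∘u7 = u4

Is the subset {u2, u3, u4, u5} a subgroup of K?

Yes

{u2, u3, u4, u5} contains the identity u5.
Checking products: every product of two elements of {u2, u3, u4, u5} (read from the table) lies in {u2, u3, u4, u5}, so the set is closed.
In a finite group, a nonempty closed subset is a subgroup. So {u2, u3, u4, u5} ≤ K.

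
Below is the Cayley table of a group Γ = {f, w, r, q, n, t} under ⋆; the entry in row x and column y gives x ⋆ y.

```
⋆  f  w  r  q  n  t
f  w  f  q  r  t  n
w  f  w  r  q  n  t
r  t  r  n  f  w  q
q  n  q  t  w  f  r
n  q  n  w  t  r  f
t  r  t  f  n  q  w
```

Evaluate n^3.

w

n^1 = n
n^2 = n ⋆ n = r
n^3 = r ⋆ n = w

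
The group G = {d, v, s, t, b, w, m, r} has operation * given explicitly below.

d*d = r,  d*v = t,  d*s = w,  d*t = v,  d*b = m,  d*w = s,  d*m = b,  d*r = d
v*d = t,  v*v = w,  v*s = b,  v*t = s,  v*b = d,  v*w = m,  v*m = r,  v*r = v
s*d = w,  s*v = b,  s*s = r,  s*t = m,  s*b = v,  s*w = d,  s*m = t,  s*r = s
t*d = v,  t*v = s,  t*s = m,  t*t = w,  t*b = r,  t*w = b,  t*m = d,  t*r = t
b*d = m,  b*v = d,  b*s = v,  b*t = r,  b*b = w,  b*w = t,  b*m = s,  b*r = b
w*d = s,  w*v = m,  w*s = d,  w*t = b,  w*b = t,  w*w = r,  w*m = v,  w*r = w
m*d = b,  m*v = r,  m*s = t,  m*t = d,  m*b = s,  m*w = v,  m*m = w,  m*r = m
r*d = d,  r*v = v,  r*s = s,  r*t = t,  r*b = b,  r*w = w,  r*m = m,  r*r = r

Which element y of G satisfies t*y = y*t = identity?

b

First locate the identity: row r matches the header, so r is the identity.
Scan row t for r: t*b = r. Hence t^(-1) = b.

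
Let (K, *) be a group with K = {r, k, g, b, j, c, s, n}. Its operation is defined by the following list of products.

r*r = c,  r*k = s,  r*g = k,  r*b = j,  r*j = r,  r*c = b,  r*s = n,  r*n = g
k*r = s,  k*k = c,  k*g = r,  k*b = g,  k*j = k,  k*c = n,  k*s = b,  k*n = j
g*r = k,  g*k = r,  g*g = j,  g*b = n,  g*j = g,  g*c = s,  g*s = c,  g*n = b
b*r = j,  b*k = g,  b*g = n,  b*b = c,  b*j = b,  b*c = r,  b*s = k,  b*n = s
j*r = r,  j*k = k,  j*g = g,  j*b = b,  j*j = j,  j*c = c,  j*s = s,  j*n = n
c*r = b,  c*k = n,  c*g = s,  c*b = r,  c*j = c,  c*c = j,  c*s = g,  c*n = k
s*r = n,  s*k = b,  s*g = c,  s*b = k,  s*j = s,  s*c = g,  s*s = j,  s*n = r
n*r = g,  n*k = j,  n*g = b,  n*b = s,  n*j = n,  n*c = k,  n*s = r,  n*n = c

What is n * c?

Read row n, column c: n * c = k.
(Structurally, K here is isomorphic to Z_2 x Z_4.)

k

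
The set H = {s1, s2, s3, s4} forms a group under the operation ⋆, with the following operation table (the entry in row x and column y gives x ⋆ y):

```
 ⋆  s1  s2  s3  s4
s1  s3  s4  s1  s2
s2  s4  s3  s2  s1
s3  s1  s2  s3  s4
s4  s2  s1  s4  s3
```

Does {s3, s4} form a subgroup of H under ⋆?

{s3, s4} contains the identity s3.
Checking products: every product of two elements of {s3, s4} (read from the table) lies in {s3, s4}, so the set is closed.
In a finite group, a nonempty closed subset is a subgroup. So {s3, s4} ≤ H.

Yes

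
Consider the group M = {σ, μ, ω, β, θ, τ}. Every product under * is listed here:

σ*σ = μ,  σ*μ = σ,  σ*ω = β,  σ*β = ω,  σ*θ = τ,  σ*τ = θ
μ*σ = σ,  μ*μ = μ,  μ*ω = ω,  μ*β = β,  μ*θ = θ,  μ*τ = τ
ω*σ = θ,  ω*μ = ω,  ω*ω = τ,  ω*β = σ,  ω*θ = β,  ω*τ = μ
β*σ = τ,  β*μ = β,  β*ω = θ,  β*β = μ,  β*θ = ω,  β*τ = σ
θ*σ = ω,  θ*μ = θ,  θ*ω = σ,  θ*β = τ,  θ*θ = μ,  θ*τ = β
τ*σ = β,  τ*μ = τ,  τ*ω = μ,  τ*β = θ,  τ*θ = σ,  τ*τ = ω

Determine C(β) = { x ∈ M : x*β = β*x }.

Compare row β with column β entry by entry.
θ*β = τ but β*θ = ω, so θ does not.
Collecting the elements that commute with β: C(β) = {β, μ}.
(Structurally, M here is isomorphic to the symmetric group S_3.)

{β, μ}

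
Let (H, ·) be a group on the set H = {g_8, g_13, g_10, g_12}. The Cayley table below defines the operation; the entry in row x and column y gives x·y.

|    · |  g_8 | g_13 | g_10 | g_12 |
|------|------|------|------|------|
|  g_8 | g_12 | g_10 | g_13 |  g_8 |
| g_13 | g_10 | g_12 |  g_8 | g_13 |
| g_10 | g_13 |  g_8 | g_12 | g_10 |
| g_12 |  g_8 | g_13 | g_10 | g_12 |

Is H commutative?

Check whether the table is symmetric across its main diagonal.
Every entry (row x, col y) equals the entry (row y, col x), so H is abelian.
(In fact H ≅ the Klein four-group V_4.)

Yes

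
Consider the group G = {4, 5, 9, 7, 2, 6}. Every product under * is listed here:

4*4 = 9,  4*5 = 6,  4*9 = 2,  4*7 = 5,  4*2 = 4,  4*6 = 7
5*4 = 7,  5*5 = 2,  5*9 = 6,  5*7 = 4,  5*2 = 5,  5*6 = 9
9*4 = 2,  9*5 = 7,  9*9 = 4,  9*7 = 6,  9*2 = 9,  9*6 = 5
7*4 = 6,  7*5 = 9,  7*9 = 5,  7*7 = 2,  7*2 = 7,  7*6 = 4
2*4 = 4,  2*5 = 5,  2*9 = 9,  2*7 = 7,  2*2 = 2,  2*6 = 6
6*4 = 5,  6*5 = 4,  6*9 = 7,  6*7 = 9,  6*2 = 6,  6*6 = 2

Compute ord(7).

The identity element is 2 (its row matches the header).
7^1 = 7
7^2 = 7 * 7 = 2
The first power of 7 equal to the identity is 7^2, so ord(7) = 2.

2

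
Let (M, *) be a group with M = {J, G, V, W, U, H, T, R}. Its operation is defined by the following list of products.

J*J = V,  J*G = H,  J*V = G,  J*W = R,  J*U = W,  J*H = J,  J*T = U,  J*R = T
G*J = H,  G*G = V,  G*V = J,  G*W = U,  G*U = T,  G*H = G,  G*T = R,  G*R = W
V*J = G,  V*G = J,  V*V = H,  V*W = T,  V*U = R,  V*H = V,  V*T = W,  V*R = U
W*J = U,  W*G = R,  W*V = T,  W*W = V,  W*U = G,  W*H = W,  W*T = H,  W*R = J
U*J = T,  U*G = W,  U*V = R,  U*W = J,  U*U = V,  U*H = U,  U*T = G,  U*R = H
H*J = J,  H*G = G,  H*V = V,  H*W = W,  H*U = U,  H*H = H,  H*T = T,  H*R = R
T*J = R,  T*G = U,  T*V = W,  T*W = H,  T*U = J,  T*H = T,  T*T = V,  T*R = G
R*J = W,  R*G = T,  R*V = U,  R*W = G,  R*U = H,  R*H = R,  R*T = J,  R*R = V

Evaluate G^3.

G^1 = G
G^2 = G*G = V
G^3 = V*G = J

J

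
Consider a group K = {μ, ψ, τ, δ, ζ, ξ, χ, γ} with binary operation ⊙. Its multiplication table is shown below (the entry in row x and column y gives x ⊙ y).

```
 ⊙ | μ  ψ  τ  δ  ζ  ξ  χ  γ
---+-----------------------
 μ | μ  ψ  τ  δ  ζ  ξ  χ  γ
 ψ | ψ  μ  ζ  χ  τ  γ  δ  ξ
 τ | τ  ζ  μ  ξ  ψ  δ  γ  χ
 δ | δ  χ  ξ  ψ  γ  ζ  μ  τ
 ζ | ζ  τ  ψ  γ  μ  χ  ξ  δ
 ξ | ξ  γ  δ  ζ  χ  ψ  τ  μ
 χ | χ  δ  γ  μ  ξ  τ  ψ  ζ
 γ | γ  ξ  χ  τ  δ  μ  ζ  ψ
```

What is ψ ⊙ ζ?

Read row ψ, column ζ: ψ ⊙ ζ = τ.

τ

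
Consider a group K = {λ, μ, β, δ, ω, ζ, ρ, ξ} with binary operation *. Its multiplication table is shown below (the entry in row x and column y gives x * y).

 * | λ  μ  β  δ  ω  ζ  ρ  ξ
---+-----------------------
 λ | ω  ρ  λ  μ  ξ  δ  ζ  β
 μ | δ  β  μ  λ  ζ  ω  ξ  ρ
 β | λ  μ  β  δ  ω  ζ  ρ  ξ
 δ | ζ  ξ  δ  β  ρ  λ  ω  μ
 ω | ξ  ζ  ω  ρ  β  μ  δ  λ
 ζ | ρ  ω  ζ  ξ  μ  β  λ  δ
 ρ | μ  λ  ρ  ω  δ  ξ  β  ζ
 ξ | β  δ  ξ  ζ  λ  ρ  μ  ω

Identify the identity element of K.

β

The identity e satisfies e * x = x for all x, so its row in the table reproduces the column headers.
Row β reads: λ, μ, β, δ, ω, ζ, ρ, ξ — exactly the header order. So β is the identity.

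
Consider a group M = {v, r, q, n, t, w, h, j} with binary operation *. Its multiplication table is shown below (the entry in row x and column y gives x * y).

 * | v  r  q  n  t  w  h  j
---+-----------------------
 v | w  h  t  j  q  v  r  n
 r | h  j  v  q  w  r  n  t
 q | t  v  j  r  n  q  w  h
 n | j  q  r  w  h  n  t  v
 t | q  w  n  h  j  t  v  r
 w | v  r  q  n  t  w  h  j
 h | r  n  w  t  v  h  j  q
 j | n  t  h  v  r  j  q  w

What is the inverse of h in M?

q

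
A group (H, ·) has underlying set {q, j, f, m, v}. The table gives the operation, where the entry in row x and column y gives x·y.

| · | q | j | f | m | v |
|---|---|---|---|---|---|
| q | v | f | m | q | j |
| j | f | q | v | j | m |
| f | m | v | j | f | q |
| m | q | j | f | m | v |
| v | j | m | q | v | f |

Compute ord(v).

5

The identity element is m (its row matches the header).
v^1 = v
v^2 = v·v = f
v^3 = f·v = q
v^4 = q·v = j
v^5 = j·v = m
The first power of v equal to the identity is v^5, so ord(v) = 5.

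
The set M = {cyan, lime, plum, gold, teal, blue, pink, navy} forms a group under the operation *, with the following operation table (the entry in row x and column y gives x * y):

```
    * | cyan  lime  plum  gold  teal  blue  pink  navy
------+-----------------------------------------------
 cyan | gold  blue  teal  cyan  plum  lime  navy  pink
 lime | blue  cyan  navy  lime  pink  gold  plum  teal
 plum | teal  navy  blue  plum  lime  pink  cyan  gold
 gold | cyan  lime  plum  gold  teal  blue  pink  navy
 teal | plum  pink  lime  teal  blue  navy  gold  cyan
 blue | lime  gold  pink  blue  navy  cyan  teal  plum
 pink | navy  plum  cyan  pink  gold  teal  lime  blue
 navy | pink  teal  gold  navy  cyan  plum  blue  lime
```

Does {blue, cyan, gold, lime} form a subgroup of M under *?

Yes

{blue, cyan, gold, lime} contains the identity gold.
Checking products: every product of two elements of {blue, cyan, gold, lime} (read from the table) lies in {blue, cyan, gold, lime}, so the set is closed.
In a finite group, a nonempty closed subset is a subgroup. So {blue, cyan, gold, lime} ≤ M.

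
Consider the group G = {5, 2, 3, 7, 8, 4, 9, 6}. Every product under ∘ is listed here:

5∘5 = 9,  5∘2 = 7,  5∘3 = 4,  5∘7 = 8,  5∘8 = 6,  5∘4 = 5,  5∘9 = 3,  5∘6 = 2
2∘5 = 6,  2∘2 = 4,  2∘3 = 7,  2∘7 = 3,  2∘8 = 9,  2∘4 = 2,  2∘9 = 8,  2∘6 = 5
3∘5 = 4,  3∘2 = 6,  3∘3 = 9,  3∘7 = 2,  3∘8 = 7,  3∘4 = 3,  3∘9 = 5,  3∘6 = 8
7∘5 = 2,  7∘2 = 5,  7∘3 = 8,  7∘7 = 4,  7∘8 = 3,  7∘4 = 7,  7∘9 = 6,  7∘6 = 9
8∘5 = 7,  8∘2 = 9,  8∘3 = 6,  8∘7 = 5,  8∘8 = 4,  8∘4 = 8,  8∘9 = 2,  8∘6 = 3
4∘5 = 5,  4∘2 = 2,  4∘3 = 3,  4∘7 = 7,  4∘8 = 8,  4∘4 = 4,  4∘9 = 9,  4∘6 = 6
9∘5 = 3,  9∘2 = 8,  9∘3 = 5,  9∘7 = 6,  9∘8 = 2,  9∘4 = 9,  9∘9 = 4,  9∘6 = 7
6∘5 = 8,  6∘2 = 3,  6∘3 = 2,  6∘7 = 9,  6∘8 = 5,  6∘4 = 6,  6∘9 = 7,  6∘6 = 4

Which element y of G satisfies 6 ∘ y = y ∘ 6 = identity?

First locate the identity: row 4 matches the header, so 4 is the identity.
Scan row 6 for 4: 6 ∘ 6 = 4. Hence 6^(-1) = 6.

6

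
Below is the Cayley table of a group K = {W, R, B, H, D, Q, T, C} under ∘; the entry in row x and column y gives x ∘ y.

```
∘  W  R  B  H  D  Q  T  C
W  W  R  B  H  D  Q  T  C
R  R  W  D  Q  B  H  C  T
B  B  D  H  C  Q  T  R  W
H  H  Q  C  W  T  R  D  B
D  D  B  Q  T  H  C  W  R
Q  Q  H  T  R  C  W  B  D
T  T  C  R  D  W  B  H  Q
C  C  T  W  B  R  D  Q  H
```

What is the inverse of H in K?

H

First locate the identity: row W matches the header, so W is the identity.
Scan row H for W: H ∘ H = W. Hence H^(-1) = H.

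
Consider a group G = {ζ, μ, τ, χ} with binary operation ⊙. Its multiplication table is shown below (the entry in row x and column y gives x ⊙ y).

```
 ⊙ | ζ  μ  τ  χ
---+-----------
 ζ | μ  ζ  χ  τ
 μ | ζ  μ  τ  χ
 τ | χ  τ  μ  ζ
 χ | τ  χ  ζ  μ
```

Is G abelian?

Check whether the table is symmetric across its main diagonal.
Every entry (row x, col y) equals the entry (row y, col x), so G is abelian.
(In fact G ≅ the Klein four-group V_4.)

Yes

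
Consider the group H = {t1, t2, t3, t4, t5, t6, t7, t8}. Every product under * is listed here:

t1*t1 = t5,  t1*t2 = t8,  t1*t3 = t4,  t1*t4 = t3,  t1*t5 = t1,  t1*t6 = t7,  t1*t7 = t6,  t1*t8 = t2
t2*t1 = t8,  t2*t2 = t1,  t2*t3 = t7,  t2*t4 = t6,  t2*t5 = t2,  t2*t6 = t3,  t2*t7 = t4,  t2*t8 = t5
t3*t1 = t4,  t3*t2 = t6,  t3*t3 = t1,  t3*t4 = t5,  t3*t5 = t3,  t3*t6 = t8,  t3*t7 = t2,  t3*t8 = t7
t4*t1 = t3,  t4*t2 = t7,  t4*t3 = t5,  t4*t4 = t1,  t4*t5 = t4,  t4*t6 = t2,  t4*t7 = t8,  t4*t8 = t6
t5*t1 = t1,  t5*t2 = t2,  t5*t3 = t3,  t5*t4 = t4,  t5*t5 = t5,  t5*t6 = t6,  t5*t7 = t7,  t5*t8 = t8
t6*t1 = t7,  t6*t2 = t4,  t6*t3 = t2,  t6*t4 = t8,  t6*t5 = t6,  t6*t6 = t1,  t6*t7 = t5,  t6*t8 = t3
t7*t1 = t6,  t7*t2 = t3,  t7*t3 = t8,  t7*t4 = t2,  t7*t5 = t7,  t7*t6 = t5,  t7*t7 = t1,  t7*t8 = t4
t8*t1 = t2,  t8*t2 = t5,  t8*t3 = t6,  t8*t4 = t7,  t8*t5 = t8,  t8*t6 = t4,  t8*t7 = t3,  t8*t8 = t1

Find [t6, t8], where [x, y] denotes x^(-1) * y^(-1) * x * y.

t1

Identity is t5; from the table t6^(-1) = t7 and t8^(-1) = t2.
t7 * t2 = t3
t3 * t6 = t8
t8 * t8 = t1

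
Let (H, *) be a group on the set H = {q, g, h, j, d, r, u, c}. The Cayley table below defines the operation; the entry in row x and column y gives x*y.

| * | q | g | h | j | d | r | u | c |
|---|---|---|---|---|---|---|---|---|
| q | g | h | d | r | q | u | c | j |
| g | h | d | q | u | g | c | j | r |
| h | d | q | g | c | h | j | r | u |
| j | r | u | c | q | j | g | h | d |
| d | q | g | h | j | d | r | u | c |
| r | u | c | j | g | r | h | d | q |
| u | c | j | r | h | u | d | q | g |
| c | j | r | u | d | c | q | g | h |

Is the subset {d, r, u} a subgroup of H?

r*r = h, which is not in {d, r, u}.
The subset is not closed under *, so it is not a subgroup.

No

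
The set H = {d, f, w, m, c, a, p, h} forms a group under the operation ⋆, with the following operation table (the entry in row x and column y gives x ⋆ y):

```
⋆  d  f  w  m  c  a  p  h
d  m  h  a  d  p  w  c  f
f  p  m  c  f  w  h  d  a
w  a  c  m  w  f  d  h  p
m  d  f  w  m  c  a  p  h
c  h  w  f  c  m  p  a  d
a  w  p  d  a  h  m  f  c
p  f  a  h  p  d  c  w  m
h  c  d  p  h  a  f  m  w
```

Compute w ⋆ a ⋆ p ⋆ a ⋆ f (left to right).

a

w ⋆ a = d
d ⋆ p = c
c ⋆ a = p
p ⋆ f = a
(Structurally, H here is isomorphic to the dihedral group D_4.)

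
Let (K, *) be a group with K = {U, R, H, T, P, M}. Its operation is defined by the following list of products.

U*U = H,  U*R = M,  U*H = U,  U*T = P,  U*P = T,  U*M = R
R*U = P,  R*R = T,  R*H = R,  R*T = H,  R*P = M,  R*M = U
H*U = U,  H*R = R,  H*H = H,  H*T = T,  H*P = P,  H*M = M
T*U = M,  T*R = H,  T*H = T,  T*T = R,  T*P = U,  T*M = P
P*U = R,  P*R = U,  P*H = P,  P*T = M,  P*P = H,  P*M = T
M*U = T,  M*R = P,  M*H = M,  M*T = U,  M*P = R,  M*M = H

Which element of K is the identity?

H

The identity e satisfies e * x = x for all x, so its row in the table reproduces the column headers.
Row H reads: U, R, H, T, P, M — exactly the header order. So H is the identity.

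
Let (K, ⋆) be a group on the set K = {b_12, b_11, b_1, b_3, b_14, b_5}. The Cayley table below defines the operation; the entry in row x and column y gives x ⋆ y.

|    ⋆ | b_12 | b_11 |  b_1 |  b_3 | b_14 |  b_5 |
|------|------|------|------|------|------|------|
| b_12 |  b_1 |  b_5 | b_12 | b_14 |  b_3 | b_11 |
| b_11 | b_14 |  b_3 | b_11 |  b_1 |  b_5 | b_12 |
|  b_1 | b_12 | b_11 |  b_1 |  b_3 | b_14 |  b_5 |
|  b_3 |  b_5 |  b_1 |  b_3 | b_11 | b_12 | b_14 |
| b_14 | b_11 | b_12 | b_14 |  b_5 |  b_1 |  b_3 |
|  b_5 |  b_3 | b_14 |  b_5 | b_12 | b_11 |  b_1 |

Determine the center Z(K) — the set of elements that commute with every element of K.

An element z is central iff its row equals its column in the table.
For b_14: b_14 ⋆ b_11 = b_12 ≠ b_5 = b_11 ⋆ b_14, so b_14 ∉ Z.
Checking each element this way leaves Z(K) = {b_1}.

{b_1}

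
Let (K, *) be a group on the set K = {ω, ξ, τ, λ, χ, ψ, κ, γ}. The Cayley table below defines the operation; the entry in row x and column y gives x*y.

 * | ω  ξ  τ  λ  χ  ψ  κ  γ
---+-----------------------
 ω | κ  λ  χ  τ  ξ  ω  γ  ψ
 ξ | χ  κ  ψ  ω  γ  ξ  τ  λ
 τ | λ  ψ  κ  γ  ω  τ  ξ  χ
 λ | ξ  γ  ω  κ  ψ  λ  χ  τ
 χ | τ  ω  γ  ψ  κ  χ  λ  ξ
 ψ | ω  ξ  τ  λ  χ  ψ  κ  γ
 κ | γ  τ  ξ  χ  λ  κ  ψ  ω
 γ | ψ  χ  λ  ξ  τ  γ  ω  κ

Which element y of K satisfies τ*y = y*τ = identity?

First locate the identity: row ψ matches the header, so ψ is the identity.
Scan row τ for ψ: τ*ξ = ψ. Hence τ^(-1) = ξ.

ξ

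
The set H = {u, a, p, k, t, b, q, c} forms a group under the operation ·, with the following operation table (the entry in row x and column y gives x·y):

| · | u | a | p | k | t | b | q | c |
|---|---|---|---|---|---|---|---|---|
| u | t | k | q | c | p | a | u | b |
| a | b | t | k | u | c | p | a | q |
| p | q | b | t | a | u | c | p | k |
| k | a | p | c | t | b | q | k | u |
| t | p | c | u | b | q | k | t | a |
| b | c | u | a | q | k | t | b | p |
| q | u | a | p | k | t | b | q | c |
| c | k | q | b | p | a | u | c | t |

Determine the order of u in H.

The identity element is q (its row matches the header).
u^1 = u
u^2 = u·u = t
u^3 = t·u = p
u^4 = p·u = q
The first power of u equal to the identity is u^4, so ord(u) = 4.

4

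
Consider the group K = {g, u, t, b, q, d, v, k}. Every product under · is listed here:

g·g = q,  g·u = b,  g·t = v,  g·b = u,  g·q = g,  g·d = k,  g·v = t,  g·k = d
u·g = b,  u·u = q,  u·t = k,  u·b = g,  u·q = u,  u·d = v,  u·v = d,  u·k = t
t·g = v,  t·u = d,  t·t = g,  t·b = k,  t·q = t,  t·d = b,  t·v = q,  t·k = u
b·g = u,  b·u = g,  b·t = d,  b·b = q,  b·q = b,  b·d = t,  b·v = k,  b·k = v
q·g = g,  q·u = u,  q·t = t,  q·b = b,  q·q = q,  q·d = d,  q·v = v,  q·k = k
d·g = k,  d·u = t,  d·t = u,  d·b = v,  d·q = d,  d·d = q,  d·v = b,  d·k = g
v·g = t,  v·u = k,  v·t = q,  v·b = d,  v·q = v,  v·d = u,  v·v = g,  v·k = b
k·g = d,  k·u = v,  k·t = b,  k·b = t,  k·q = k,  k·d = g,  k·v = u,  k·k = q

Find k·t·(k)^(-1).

The identity is q. In row k, the entry q sits in column k, so k^(-1) = k.
k·t = b
b·k = v

v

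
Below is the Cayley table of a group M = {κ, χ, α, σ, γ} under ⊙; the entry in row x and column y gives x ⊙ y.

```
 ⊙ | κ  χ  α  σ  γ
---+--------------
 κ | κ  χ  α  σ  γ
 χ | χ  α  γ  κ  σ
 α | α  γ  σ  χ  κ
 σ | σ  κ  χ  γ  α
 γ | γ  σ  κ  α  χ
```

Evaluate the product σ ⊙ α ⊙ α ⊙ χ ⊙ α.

σ ⊙ α = χ
χ ⊙ α = γ
γ ⊙ χ = σ
σ ⊙ α = χ

χ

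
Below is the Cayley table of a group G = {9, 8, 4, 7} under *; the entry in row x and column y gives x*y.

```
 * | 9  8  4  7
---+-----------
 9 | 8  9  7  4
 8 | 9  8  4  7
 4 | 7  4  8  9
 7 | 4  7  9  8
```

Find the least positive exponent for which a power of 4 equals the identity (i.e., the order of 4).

The identity element is 8 (its row matches the header).
4^1 = 4
4^2 = 4*4 = 8
The first power of 4 equal to the identity is 4^2, so ord(4) = 2.

2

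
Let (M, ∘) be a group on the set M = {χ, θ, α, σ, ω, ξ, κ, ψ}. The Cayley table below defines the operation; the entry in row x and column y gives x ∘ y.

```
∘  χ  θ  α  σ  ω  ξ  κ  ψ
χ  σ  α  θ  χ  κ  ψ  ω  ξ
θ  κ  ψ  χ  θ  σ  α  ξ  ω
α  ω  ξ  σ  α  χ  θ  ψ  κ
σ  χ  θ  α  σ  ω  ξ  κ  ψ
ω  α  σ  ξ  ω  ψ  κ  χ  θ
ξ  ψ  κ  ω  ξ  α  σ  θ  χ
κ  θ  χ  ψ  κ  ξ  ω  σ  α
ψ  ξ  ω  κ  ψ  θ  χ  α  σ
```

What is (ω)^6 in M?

ω^1 = ω
ω^2 = ω ∘ ω = ψ
ω^3 = ψ ∘ ω = θ
ω^4 = θ ∘ ω = σ
ω^5 = σ ∘ ω = ω
ω^6 = ω ∘ ω = ψ

ψ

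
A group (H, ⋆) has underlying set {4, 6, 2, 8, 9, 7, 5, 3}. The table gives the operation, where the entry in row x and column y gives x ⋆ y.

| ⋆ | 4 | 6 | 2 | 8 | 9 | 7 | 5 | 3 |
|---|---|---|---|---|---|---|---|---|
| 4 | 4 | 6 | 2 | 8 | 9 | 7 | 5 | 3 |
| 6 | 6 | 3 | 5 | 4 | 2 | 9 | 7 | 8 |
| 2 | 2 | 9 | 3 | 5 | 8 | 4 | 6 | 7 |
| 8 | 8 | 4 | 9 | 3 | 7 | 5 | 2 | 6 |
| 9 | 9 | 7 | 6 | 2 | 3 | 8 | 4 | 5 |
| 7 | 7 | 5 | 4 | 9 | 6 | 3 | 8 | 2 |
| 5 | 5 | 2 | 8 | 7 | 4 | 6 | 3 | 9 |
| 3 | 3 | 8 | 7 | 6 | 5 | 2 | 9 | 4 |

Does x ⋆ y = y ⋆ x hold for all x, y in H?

No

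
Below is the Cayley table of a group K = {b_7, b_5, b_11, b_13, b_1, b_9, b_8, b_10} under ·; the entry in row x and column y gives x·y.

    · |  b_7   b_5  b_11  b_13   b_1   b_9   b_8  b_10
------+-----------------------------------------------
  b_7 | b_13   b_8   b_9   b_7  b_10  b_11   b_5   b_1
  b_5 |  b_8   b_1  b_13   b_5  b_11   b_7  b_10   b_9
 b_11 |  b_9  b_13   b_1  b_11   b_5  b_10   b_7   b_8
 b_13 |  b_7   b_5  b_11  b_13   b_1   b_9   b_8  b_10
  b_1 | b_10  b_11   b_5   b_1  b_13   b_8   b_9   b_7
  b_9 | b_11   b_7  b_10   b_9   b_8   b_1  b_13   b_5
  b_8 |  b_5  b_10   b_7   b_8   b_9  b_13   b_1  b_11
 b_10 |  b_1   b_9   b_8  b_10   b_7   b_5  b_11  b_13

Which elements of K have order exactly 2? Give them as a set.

Identity is b_13. Compute the order of each non-identity element by repeated multiplication:
  b_7: b_7 → b_13  (order 2)
  b_5: b_5 → b_1 → b_11 → b_13  (order 4)
  b_11: b_11 → b_1 → b_5 → b_13  (order 4)
  b_1: b_1 → b_13  (order 2)
  b_9: b_9 → b_1 → b_8 → b_13  (order 4)
  b_8: b_8 → b_1 → b_9 → b_13  (order 4)
  b_10: b_10 → b_13  (order 2)
Elements of order 2: {b_1, b_10, b_7}.

{b_1, b_10, b_7}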